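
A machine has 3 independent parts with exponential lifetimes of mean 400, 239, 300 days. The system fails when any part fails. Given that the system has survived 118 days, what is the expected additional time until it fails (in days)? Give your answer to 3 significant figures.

99.8

First-failure rate Σλ = 1/400 + 1/239 + 1/300 = 0.0100174.
By memorylessness the expected residual is 1/Σλ = 99.826 days, regardless of the 118 already elapsed.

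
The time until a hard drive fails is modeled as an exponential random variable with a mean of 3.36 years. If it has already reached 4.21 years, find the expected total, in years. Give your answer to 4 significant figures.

7.570

The rate is λ = 1/3.36 = 0.297619 per year.
By memorylessness, E[X | X > 4.21] = 4.21 + 1/λ = 4.21 + 3.36 = 7.57 years.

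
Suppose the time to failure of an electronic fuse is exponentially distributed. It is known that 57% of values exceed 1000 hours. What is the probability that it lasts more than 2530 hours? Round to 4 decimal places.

0.2412

e^(−λ·1000) = 0.57 ⇒ λ = −ln(0.57)/1000 = 0.000562119.
P(X > 2530) = e^(−0.000562119·2530) = e^(−1.4222) ≈ 0.2412.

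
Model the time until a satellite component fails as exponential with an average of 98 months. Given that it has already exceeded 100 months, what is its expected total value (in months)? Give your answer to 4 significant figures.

198.0

The rate is λ = 1/98 = 0.0102041 per month.
By memorylessness, E[X | X > 100] = 100 + 1/λ = 100 + 98 = 198 months.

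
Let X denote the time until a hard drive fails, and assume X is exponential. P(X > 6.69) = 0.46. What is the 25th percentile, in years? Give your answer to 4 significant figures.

e^(−λ·6.69) = 0.46 ⇒ λ = −ln(0.46)/6.69 = 0.116073.
25th percentile: 1 − e^(−λt) = 0.25, t = −ln(0.75)/λ = 2.47846 years.

2.478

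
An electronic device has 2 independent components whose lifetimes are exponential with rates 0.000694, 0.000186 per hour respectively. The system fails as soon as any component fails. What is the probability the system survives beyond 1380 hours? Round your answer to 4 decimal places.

0.2969

The time to first failure is exponential with rate Σλ = 0.000694 + 0.000186 = 0.00088.
P(min > 1380) = e^(−0.00088·1380) = e^(−1.2144) ≈ 0.2969.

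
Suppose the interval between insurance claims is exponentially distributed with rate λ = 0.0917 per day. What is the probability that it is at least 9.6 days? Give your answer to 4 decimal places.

0.4147

P(X > 9.6) = e^(−λ·9.6) = e^(−0.88032) ≈ 0.4147.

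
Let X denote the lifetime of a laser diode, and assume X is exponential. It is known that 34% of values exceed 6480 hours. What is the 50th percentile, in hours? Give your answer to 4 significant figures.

e^(−λ·6480) = 0.34 ⇒ λ = −ln(0.34)/6480 = 0.000166483.
50th percentile: 1 − e^(−λt) = 0.5, t = −ln(0.5)/λ = 4163.47 hours.

4163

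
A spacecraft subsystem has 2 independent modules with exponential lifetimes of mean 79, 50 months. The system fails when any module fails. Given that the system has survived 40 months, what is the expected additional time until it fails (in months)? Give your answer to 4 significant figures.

30.62

First-failure rate Σλ = 1/79 + 1/50 = 0.0326582.
By memorylessness the expected residual is 1/Σλ = 30.6202 months, regardless of the 40 already elapsed.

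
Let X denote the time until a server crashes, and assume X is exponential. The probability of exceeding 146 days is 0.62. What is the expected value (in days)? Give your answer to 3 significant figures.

e^(−λ·146) = 0.62 ⇒ λ = −ln(0.62)/146 = 0.00327422.
Mean = 1/λ = 305.416 days.

305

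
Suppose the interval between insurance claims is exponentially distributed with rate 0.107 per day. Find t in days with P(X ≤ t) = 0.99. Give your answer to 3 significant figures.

Set 1 − e^(−λt) = 0.99, so t = −ln(0.01)/λ = 4.6052/0.107 ≈ 43.039 days.

43.0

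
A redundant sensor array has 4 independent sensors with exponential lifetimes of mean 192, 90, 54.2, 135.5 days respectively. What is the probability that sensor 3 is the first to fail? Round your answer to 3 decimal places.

0.438

Rates: λ_i = 1/mean_i → 0.00520833, 0.0111111, 0.0184502, 0.00738007; Σλ = 0.0421497.
P(sensor 3 first) = λ_3/Σλ = 0.0184502/0.0421497 ≈ 0.438.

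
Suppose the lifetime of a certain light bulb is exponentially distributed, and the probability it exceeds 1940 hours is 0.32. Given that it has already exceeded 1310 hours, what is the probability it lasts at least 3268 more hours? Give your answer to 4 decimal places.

From e^(−λ·1940) = 0.32, λ = −ln(0.32)/1940 = 0.000587337.
Memoryless: P(X > 1310+3268 | X > 1310) = P(X > 3268) = e^(−0.000587337·3268) ≈ 0.1467.

0.1467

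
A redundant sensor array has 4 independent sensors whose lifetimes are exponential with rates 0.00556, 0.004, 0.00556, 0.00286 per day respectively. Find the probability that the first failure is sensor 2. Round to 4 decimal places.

The time to first failure is exponential with rate Σλ = 0.00556 + 0.004 + 0.00556 + 0.00286 = 0.01798.
P(sensor 2 first) = λ_2/Σλ = 0.004/0.01798 ≈ 0.2225.

0.2225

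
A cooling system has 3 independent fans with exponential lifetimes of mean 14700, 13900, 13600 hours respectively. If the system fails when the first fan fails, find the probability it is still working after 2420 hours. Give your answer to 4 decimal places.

0.5965

The first failure time is exponential with rate Σλ_i = 1/14700 + 1/13900 + 1/13600 = 0.000213499 per hour.
P(min > 2420) = e^(−0.000213499·2420) = e^(−0.51667) ≈ 0.5965.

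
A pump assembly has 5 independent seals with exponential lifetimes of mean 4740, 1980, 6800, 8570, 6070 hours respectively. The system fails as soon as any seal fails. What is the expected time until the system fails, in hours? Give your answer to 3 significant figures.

The first failure time is exponential with rate Σλ_i = 1/4740 + 1/1980 + 1/6800 + 1/8570 + 1/6070 = 0.00114451 per hour.
E[min] = 1/Σλ = 1/0.00114451 = 873.736 hours.

874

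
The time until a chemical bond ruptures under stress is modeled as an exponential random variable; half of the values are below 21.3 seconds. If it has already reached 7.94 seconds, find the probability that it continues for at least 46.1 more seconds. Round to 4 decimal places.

0.2231

For an exponential, median = ln(2)/λ, so λ = ln 2 / 21.3 = 0.0325421 per second.
The exponential is memoryless, so the remaining time is again Exp(λ): the condition X > 7.94 is irrelevant.
P(X > 46.1) = e^(−1.5002) ≈ 0.2231.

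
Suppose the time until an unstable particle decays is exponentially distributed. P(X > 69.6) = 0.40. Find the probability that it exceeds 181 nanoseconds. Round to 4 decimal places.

e^(−λ·69.6) = 0.40 ⇒ λ = −ln(0.40)/69.6 = 0.0131651.
P(X > 181) = e^(−0.0131651·181) = e^(−2.3829) ≈ 0.0923.

0.0923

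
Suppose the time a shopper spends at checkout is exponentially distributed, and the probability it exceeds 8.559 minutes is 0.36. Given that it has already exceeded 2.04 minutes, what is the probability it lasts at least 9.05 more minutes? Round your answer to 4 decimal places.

From e^(−λ·8.559) = 0.36, λ = −ln(0.36)/8.559 = 0.119366.
Memoryless: P(X > 2.04+9.05 | X > 2.04) = P(X > 9.05) = e^(−0.119366·9.05) ≈ 0.3395.

0.3395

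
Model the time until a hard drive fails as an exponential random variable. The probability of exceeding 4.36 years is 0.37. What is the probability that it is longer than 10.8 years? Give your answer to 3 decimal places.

0.085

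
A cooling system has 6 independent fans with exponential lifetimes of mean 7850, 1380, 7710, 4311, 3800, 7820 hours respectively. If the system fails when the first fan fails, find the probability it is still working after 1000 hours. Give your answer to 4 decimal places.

The first failure time is exponential with rate Σλ_i = 1/7850 + 1/1380 + 1/7710 + 1/4311 + 1/3800 + 1/7820 = 0.00160473 per hour.
P(min > 1000) = e^(−0.00160473·1000) = e^(−1.6047) ≈ 0.2009.

0.2009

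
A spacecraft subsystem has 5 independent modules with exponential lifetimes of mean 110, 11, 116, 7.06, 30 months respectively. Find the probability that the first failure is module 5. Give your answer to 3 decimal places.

Rates: λ_i = 1/mean_i → 0.00909091, 0.0909091, 0.00862069, 0.141643, 0.0333333; Σλ = 0.283597.
P(module 5 first) = λ_5/Σλ = 0.0333333/0.283597 ≈ 0.118.

0.118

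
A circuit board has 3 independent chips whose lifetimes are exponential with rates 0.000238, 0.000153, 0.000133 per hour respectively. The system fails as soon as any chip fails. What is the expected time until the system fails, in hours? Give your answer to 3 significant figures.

The time to first failure is exponential with rate Σλ = 0.000238 + 0.000153 + 0.000133 = 0.000524.
E[min] = 1/Σλ = 1/0.000524 = 1908.4 hours.

1910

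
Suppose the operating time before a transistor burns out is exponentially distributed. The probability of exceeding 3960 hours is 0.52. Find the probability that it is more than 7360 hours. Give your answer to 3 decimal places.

0.297

e^(−λ·3960) = 0.52 ⇒ λ = −ln(0.52)/3960 = 0.000165133.
P(X > 7360) = e^(−0.000165133·7360) = e^(−1.2154) ≈ 0.297.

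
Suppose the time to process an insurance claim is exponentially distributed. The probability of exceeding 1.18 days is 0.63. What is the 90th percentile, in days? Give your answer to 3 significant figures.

e^(−λ·1.18) = 0.63 ⇒ λ = −ln(0.63)/1.18 = 0.391555.
90th percentile: 1 − e^(−λt) = 0.9, t = −ln(0.1)/λ = 5.88061 days.

5.88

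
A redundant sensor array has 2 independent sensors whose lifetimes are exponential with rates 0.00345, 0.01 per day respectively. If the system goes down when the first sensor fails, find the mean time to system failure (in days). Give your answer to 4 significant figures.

74.35

The time to first failure is exponential with rate Σλ = 0.00345 + 0.01 = 0.01345.
E[min] = 1/Σλ = 1/0.01345 = 74.3494 days.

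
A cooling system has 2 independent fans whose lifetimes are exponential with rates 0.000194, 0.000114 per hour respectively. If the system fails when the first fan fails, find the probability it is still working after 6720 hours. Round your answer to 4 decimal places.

The time to first failure is exponential with rate Σλ = 0.000194 + 0.000114 = 0.000308.
P(min > 6720) = e^(−0.000308·6720) = e^(−2.0698) ≈ 0.1262.

0.1262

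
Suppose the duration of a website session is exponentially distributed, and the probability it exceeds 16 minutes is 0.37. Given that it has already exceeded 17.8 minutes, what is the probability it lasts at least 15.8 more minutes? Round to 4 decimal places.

0.3746

From e^(−λ·16) = 0.37, λ = −ln(0.37)/16 = 0.0621408.
Memoryless: P(X > 17.8+15.8 | X > 17.8) = P(X > 15.8) = e^(−0.0621408·15.8) ≈ 0.3746.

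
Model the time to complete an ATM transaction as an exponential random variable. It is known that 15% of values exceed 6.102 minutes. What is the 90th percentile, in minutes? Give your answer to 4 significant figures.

e^(−λ·6.102) = 0.15 ⇒ λ = −ln(0.15)/6.102 = 0.310901.
90th percentile: 1 − e^(−λt) = 0.9, t = −ln(0.1)/λ = 7.40616 minutes.

7.406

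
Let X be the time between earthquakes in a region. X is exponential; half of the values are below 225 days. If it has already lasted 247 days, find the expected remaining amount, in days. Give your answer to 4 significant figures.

For an exponential, median = ln(2)/λ, so λ = ln 2 / 225 = 0.00308065 per day.
By memorylessness, the remaining amount past any threshold is again Exp(λ) with mean 1/λ = 324.606 days.

324.6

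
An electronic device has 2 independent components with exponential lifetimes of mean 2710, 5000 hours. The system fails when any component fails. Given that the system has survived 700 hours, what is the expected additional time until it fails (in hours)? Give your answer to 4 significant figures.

First-failure rate Σλ = 1/2710 + 1/5000 = 0.000569004.
By memorylessness the expected residual is 1/Σλ = 1757.46 hours, regardless of the 700 already elapsed.

1757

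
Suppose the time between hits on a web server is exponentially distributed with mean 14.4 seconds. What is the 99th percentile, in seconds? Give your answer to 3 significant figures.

The rate is λ = 1/14.4 = 0.0694444 per second.
Set 1 − e^(−λt) = 0.99, so t = −ln(0.01)/λ = 4.6052/0.0694444 ≈ 66.3145 seconds.

66.3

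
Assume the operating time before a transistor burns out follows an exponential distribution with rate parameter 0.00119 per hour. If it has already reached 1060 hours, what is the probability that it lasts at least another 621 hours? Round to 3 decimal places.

0.478

By the memoryless property, P(X > 1060+621 | X > 1060) = P(X > 621).
P(X > 621) = e^(−0.73899) ≈ 0.478.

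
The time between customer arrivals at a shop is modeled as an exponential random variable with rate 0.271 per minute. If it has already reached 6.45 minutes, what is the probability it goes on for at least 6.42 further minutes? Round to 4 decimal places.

The exponential is memoryless, so the remaining time is again Exp(λ): the condition X > 6.45 is irrelevant.
P(X > 6.42) = e^(−1.7398) ≈ 0.1756.

0.1756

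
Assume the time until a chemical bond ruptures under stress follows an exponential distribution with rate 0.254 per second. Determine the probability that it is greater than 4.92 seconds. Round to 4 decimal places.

0.2866

P(X > 4.92) = e^(−λ·4.92) = e^(−1.2497) ≈ 0.2866.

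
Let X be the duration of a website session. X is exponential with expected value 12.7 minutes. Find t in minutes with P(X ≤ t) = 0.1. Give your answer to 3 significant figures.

1.34

The rate is λ = 1/12.7 = 0.0787402 per minute.
Set 1 − e^(−λt) = 0.1, so t = −ln(0.9)/λ = 0.10536/0.0787402 ≈ 1.33808 minutes.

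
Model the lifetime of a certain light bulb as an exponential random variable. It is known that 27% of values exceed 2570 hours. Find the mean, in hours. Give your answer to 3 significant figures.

1960

e^(−λ·2570) = 0.27 ⇒ λ = −ln(0.27)/2570 = 0.000509468.
Mean = 1/λ = 1962.83 hours.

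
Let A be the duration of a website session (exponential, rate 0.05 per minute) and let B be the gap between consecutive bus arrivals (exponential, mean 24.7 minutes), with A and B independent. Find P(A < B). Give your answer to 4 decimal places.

λ_1 = 0.05, λ_2 = 1/24.7 = 0.0404858.
For independent exponentials, P(A < B) = λ_1/(λ_1+λ_2) = 0.05/0.0904858 ≈ 0.5526.

0.5526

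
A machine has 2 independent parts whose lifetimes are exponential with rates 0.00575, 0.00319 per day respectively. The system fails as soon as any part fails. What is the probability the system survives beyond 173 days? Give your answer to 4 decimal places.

The time to first failure is exponential with rate Σλ = 0.00575 + 0.00319 = 0.00894.
P(min > 173) = e^(−0.00894·173) = e^(−1.5466) ≈ 0.2130.

0.2130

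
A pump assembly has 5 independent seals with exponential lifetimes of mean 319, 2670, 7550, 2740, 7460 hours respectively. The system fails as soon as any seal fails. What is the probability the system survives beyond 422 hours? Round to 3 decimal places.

The first failure time is exponential with rate Σλ_i = 1/319 + 1/2670 + 1/7550 + 1/2740 + 1/7460 = 0.00414079 per hour.
P(min > 422) = e^(−0.00414079·422) = e^(−1.7474) ≈ 0.174.

0.174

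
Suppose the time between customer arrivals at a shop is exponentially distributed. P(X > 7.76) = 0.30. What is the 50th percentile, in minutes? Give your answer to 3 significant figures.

4.47

e^(−λ·7.76) = 0.30 ⇒ λ = −ln(0.30)/7.76 = 0.155151.
50th percentile: 1 − e^(−λt) = 0.5, t = −ln(0.5)/λ = 4.46756 minutes.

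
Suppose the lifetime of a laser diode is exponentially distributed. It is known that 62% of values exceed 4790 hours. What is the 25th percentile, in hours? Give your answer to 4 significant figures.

2883

e^(−λ·4790) = 0.62 ⇒ λ = −ln(0.62)/4790 = 0.0000997987.
25th percentile: 1 − e^(−λt) = 0.25, t = −ln(0.75)/λ = 2882.62 hours.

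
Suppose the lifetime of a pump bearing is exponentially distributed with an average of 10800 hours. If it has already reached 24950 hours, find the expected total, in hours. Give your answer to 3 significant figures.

35800

The rate is λ = 1/10800 = 0.0000925926 per hour.
By memorylessness, E[X | X > 24950] = 24950 + 1/λ = 24950 + 10800 = 35750 hours.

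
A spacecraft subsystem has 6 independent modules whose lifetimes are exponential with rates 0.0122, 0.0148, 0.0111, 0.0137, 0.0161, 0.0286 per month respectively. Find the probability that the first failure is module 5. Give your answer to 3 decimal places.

The time to first failure is exponential with rate Σλ = 0.0122 + 0.0148 + 0.0111 + 0.0137 + 0.0161 + 0.0286 = 0.0965.
P(module 5 first) = λ_5/Σλ = 0.0161/0.0965 ≈ 0.167.

0.167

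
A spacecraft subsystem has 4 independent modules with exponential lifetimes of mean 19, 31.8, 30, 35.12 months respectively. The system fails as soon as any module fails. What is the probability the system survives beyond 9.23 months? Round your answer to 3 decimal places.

0.260

The first failure time is exponential with rate Σλ_i = 1/19 + 1/31.8 + 1/30 + 1/35.12 = 0.145885 per month.
P(min > 9.23) = e^(−0.145885·9.23) = e^(−1.3465) ≈ 0.260.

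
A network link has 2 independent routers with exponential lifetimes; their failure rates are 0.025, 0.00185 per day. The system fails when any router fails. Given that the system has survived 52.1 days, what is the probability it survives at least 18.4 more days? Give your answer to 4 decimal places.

0.6102

Time to first failure ~ Exp(Σλ) with Σλ = 0.02685.
By memorylessness, P(T > 52.1+18.4 | T > 52.1) = P(T > 18.4) = e^(−0.02685·18.4) ≈ 0.6102.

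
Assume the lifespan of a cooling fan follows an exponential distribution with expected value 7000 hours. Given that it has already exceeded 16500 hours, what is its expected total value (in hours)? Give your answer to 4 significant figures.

The rate is λ = 1/7000 = 0.000142857 per hour.
By memorylessness, E[X | X > 16500] = 16500 + 1/λ = 16500 + 7000 = 23500 hours.

23500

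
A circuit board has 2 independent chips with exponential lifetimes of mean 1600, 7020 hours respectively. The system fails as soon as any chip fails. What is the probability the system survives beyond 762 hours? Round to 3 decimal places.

The first failure time is exponential with rate Σλ_i = 1/1600 + 1/7020 = 0.00076745 per hour.
P(min > 762) = e^(−0.00076745·762) = e^(−0.5848) ≈ 0.557.

0.557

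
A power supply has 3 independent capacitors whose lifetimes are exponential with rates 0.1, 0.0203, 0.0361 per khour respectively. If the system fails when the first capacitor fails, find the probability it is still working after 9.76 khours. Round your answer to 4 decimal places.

0.2173

The time to first failure is exponential with rate Σλ = 0.1 + 0.0203 + 0.0361 = 0.1564.
P(min > 9.76) = e^(−0.1564·9.76) = e^(−1.5265) ≈ 0.2173.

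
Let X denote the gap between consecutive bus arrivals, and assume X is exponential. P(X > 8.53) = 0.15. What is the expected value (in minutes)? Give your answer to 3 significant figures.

4.50

e^(−λ·8.53) = 0.15 ⇒ λ = −ln(0.15)/8.53 = 0.222406.
Mean = 1/λ = 4.49629 minutes.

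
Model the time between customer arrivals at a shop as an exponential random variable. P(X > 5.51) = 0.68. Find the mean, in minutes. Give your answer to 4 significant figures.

14.29

e^(−λ·5.51) = 0.68 ⇒ λ = −ln(0.68)/5.51 = 0.0699932.
Mean = 1/λ = 14.2871 minutes.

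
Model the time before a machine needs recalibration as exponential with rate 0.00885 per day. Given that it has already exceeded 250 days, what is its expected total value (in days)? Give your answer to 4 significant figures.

By memorylessness, E[X | X > 250] = 250 + 1/λ = 250 + 112.994 = 362.994 days.

363.0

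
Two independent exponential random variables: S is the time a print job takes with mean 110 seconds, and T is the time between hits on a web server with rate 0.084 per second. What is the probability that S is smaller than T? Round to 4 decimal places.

0.0977

λ_1 = 1/110 = 0.00909091, λ_2 = 0.084.
For independent exponentials, P(S < T) = λ_1/(λ_1+λ_2) = 0.00909091/0.0930909 ≈ 0.0977.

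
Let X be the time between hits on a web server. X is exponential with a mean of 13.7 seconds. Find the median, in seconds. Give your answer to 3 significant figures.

The rate is λ = 1/13.7 = 0.0729927 per second.
Set 1 − e^(−λt) = 0.5, so t = −ln(0.5)/λ = 0.69315/0.0729927 ≈ 9.49612 seconds.

9.50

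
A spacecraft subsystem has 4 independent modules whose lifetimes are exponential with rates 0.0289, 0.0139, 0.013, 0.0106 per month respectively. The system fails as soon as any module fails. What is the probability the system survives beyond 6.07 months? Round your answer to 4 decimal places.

0.6683

The time to first failure is exponential with rate Σλ = 0.0289 + 0.0139 + 0.013 + 0.0106 = 0.0664.
P(min > 6.07) = e^(−0.0664·6.07) = e^(−0.40305) ≈ 0.6683.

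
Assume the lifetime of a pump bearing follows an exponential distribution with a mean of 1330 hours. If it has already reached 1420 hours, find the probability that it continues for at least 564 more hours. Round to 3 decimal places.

0.654

The rate is λ = 1/1330 = 0.00075188 per hour.
By the memoryless property, P(X > 1420+564 | X > 1420) = P(X > 564).
P(X > 564) = e^(−0.42406) ≈ 0.654.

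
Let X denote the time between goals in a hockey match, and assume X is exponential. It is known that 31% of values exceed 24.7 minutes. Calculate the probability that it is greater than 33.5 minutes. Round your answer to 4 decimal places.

0.2042

e^(−λ·24.7) = 0.31 ⇒ λ = −ln(0.31)/24.7 = 0.0474163.
P(X > 33.5) = e^(−0.0474163·33.5) = e^(−1.5884) ≈ 0.2042.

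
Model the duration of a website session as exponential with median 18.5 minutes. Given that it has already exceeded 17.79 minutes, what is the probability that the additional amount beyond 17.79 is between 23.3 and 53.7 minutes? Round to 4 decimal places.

0.2840

For an exponential, median = ln(2)/λ, so λ = ln 2 / 18.5 = 0.0374674 per minute.
Memoryless: the residual past 17.79 is again Exp(λ).
P(23.3 < residual < 53.7) = e^(−λ·23.3) − e^(−λ·53.7) = 0.41770 − 0.13372 ≈ 0.2840.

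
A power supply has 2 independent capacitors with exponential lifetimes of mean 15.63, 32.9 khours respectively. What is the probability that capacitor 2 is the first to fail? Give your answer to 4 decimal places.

0.3221

Rates: λ_i = 1/mean_i → 0.0639795, 0.0303951; Σλ = 0.0943747.
P(capacitor 2 first) = λ_2/Σλ = 0.0303951/0.0943747 ≈ 0.3221.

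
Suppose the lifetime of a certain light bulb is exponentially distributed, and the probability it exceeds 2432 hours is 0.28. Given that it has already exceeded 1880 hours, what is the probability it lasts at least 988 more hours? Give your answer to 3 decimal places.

0.596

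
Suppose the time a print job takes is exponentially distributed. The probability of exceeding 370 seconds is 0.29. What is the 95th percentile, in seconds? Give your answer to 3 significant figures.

895

e^(−λ·370) = 0.29 ⇒ λ = −ln(0.29)/370 = 0.00334561.
95th percentile: 1 − e^(−λt) = 0.95, t = −ln(0.05)/λ = 895.423 seconds.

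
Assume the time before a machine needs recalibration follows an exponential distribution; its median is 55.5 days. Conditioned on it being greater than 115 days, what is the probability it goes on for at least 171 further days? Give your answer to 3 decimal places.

For an exponential, median = ln(2)/λ, so λ = ln 2 / 55.5 = 0.0124891 per day.
P(X > s+t | X > s) = e^(−λ(s+t))/e^(−λs) = e^(−λt), independent of s = 115.
P(X > 171) = e^(−2.1356) ≈ 0.118.

0.118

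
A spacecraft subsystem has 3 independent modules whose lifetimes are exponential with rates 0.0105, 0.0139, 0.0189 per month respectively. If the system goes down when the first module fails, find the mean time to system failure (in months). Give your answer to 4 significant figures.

23.09

The time to first failure is exponential with rate Σλ = 0.0105 + 0.0139 + 0.0189 = 0.0433.
E[min] = 1/Σλ = 1/0.0433 = 23.0947 months.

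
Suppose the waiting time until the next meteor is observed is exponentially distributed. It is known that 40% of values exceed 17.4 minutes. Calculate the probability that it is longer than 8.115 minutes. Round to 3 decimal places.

0.652

e^(−λ·17.4) = 0.40 ⇒ λ = −ln(0.40)/17.4 = 0.0526604.
P(X > 8.115) = e^(−0.0526604·8.115) = e^(−0.42734) ≈ 0.652.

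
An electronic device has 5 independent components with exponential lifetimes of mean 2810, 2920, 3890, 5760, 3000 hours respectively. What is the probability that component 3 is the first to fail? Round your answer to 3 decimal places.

0.176

Rates: λ_i = 1/mean_i → 0.000355872, 0.000342466, 0.000257069, 0.000173611, 0.000333333; Σλ = 0.00146235.
P(component 3 first) = λ_3/Σλ = 0.000257069/0.00146235 ≈ 0.176.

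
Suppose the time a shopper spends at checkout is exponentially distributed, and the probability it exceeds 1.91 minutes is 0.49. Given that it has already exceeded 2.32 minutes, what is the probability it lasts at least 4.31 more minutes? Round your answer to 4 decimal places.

From e^(−λ·1.91) = 0.49, λ = −ln(0.49)/1.91 = 0.373482.
Memoryless: P(X > 2.32+4.31 | X > 2.32) = P(X > 4.31) = e^(−0.373482·4.31) ≈ 0.1999.

0.1999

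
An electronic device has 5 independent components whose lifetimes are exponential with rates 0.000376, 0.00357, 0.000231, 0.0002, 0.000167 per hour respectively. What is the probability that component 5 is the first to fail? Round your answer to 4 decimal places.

0.0368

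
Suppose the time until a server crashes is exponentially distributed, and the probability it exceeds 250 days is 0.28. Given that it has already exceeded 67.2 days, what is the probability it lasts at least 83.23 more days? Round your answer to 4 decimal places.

From e^(−λ·250) = 0.28, λ = −ln(0.28)/250 = 0.00509186.
Memoryless: P(X > 67.2+83.23 | X > 67.2) = P(X > 83.23) = e^(−0.00509186·83.23) ≈ 0.6546.

0.6546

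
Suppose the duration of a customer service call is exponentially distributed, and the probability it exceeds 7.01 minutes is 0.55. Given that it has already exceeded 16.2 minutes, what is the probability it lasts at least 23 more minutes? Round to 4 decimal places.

0.1406

From e^(−λ·7.01) = 0.55, λ = −ln(0.55)/7.01 = 0.0852835.
Memoryless: P(X > 16.2+23 | X > 16.2) = P(X > 23) = e^(−0.0852835·23) ≈ 0.1406.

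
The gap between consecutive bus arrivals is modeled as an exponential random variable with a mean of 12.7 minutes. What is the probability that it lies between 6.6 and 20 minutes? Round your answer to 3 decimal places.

0.388

The rate is λ = 1/12.7 = 0.0787402 per minute.
P(6.6 < X < 20) = e^(−λ·6.6) − e^(−λ·20) = 0.59471 − 0.20705 ≈ 0.388.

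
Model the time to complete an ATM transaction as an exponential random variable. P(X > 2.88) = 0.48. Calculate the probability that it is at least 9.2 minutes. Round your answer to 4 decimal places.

e^(−λ·2.88) = 0.48 ⇒ λ = −ln(0.48)/2.88 = 0.25485.
P(X > 9.2) = e^(−0.25485·9.2) = e^(−2.3446) ≈ 0.0959.

0.0959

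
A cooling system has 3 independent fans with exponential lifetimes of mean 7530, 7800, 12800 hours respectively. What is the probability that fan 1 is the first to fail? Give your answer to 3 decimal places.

0.392

Rates: λ_i = 1/mean_i → 0.000132802, 0.000128205, 0.000078125; Σλ = 0.000339132.
P(fan 1 first) = λ_1/Σλ = 0.000132802/0.000339132 ≈ 0.392.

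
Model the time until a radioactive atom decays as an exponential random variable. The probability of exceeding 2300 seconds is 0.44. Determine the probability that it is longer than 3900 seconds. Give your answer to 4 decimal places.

e^(−λ·2300) = 0.44 ⇒ λ = −ln(0.44)/2300 = 0.000356948.
P(X > 3900) = e^(−0.000356948·3900) = e^(−1.3921) ≈ 0.2486.

0.2486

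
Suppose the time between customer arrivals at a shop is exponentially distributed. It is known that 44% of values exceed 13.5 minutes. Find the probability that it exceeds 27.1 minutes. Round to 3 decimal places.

0.192

e^(−λ·13.5) = 0.44 ⇒ λ = −ln(0.44)/13.5 = 0.0608134.
P(X > 27.1) = e^(−0.0608134·27.1) = e^(−1.648) ≈ 0.192.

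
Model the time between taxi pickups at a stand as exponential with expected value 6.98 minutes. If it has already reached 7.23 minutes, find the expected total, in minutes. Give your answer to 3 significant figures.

The rate is λ = 1/6.98 = 0.143266 per minute.
By memorylessness, E[X | X > 7.23] = 7.23 + 1/λ = 7.23 + 6.98 = 14.21 minutes.

14.2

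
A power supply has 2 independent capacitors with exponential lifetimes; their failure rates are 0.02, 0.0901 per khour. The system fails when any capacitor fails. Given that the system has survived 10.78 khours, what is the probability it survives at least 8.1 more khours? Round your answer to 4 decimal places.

0.4099

Time to first failure ~ Exp(Σλ) with Σλ = 0.1101.
By memorylessness, P(T > 10.78+8.1 | T > 10.78) = P(T > 8.1) = e^(−0.1101·8.1) ≈ 0.4099.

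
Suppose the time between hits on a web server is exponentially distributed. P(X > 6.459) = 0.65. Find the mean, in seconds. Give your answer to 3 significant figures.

15.0

e^(−λ·6.459) = 0.65 ⇒ λ = −ln(0.65)/6.459 = 0.066695.
Mean = 1/λ = 14.9936 seconds.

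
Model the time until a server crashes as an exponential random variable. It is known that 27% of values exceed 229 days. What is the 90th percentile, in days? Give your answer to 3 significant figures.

403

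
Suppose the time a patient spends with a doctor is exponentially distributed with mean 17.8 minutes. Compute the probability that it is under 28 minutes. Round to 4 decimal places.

0.7926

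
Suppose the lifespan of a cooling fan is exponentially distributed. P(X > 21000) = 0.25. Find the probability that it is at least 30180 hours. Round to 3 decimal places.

0.136

e^(−λ·21000) = 0.25 ⇒ λ = −ln(0.25)/21000 = 0.000066014.
P(X > 30180) = e^(−0.000066014·30180) = e^(−1.9923) ≈ 0.136.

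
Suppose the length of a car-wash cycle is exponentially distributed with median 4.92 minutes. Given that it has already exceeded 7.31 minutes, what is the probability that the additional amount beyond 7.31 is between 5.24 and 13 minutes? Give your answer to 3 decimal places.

0.318

For an exponential, median = ln(2)/λ, so λ = ln 2 / 4.92 = 0.140884 per minute.
Memoryless: the residual past 7.31 is again Exp(λ).
P(5.24 < residual < 13) = e^(−λ·5.24) − e^(−λ·13) = 0.47796 − 0.16018 ≈ 0.318.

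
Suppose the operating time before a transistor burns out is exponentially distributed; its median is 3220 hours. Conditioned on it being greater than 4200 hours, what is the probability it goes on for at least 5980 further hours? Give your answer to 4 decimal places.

For an exponential, median = ln(2)/λ, so λ = ln 2 / 3220 = 0.000215263 per hour.
P(X > s+t | X > s) = e^(−λ(s+t))/e^(−λs) = e^(−λt), independent of s = 4200.
P(X > 5980) = e^(−1.2873) ≈ 0.2760.

0.2760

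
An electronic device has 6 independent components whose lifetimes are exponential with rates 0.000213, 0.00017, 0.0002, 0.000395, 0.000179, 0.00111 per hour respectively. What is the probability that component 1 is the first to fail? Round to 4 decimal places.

0.0940

The time to first failure is exponential with rate Σλ = 0.000213 + 0.00017 + 0.0002 + 0.000395 + 0.000179 + 0.00111 = 0.002267.
P(component 1 first) = λ_1/Σλ = 0.000213/0.002267 ≈ 0.0940.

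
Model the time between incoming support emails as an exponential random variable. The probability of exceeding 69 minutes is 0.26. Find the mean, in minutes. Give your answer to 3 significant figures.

e^(−λ·69) = 0.26 ⇒ λ = −ln(0.26)/69 = 0.0195228.
Mean = 1/λ = 51.2221 minutes.

51.2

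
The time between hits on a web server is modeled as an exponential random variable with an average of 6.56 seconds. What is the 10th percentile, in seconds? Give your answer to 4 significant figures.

0.6912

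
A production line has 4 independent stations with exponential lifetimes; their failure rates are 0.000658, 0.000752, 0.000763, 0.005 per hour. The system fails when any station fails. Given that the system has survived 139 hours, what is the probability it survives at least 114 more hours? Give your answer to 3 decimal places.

Time to first failure ~ Exp(Σλ) with Σλ = 0.007173.
By memorylessness, P(T > 139+114 | T > 139) = P(T > 114) = e^(−0.007173·114) ≈ 0.441.

0.441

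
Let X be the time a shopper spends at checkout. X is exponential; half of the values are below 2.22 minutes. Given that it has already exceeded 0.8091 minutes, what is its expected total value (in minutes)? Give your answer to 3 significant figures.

4.01

For an exponential, median = ln(2)/λ, so λ = ln 2 / 2.22 = 0.312228 per minute.
By memorylessness, E[X | X > 0.8091] = 0.8091 + 1/λ = 0.8091 + 3.20278 = 4.01188 minutes.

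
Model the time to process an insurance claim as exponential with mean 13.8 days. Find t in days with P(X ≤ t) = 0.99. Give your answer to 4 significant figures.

The rate is λ = 1/13.8 = 0.0724638 per day.
Set 1 − e^(−λt) = 0.99, so t = −ln(0.01)/λ = 4.6052/0.0724638 ≈ 63.5513 days.

63.55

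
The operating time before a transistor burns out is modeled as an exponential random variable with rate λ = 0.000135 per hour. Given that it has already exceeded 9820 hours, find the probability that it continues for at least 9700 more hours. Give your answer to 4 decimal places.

The exponential is memoryless, so the remaining time is again Exp(λ): the condition X > 9820 is irrelevant.
P(X > 9700) = e^(−1.3095) ≈ 0.2700.

0.2700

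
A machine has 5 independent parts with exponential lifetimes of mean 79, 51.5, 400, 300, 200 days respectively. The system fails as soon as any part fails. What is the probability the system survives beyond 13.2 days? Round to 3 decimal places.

The first failure time is exponential with rate Σλ_i = 1/79 + 1/51.5 + 1/400 + 1/300 + 1/200 = 0.042909 per day.
P(min > 13.2) = e^(−0.042909·13.2) = e^(−0.5664) ≈ 0.568.

0.568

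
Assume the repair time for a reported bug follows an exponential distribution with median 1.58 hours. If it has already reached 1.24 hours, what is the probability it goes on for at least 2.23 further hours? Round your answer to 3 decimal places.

For an exponential, median = ln(2)/λ, so λ = ln 2 / 1.58 = 0.438701 per hour.
P(X > s+t | X > s) = e^(−λ(s+t))/e^(−λs) = e^(−λt), independent of s = 1.24.
P(X > 2.23) = e^(−0.9783) ≈ 0.376.

0.376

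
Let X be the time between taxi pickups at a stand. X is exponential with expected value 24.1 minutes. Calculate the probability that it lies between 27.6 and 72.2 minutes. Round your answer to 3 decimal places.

The rate is λ = 1/24.1 = 0.0414938 per minute.
P(27.6 < X < 72.2) = e^(−λ·27.6) − e^(−λ·72.2) = 0.31815 − 0.04999 ≈ 0.268.

0.268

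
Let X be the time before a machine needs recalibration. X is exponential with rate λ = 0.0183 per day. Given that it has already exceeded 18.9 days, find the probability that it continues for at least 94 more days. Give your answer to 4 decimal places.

The exponential is memoryless, so the remaining time is again Exp(λ): the condition X > 18.9 is irrelevant.
P(X > 94) = e^(−1.7202) ≈ 0.1790.

0.1790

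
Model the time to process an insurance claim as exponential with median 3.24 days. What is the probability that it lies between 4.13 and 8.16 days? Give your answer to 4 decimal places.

0.2388

For an exponential, median = ln(2)/λ, so λ = ln 2 / 3.24 = 0.213934 per day.
P(4.13 < X < 8.16) = e^(−λ·4.13) − e^(−λ·8.16) = 0.41331 − 0.17452 ≈ 0.2388.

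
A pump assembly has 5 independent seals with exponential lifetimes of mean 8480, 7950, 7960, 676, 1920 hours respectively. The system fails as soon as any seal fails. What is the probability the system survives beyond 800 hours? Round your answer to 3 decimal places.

0.150

The first failure time is exponential with rate Σλ_i = 1/8480 + 1/7950 + 1/7960 + 1/676 + 1/1920 = 0.00236946 per hour.
P(min > 800) = e^(−0.00236946·800) = e^(−1.8956) ≈ 0.150.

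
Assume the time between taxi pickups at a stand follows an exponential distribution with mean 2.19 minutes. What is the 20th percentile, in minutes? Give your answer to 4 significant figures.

The rate is λ = 1/2.19 = 0.456621 per minute.
Set 1 − e^(−λt) = 0.2, so t = −ln(0.8)/λ = 0.22314/0.456621 ≈ 0.488684 minutes.

0.4887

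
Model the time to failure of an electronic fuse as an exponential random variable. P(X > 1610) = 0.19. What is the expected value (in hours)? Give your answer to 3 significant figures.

969

e^(−λ·1610) = 0.19 ⇒ λ = −ln(0.19)/1610 = 0.00103151.
Mean = 1/λ = 969.452 hours.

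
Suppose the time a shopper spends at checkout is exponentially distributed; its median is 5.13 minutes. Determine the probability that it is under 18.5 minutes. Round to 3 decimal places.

For an exponential, median = ln(2)/λ, so λ = ln 2 / 5.13 = 0.135116 per minute.
P(X ≤ 18.5) = 1 − e^(−λ·18.5) = 1 − e^(−2.4997) ≈ 0.918.

0.918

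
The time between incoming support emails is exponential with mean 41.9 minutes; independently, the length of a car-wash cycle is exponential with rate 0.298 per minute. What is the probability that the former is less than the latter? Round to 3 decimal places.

λ_1 = 1/41.9 = 0.0238663, λ_2 = 0.298.
For independent exponentials, P(the former < the latter) = λ_1/(λ_1+λ_2) = 0.0238663/0.321866 ≈ 0.074.

0.074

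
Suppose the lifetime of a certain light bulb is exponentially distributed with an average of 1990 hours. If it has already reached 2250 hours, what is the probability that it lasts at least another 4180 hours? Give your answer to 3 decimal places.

The rate is λ = 1/1990 = 0.000502513 per hour.
The exponential is memoryless, so the remaining time is again Exp(λ): the condition X > 2250 is irrelevant.
P(X > 4180) = e^(−2.1005) ≈ 0.122.

0.122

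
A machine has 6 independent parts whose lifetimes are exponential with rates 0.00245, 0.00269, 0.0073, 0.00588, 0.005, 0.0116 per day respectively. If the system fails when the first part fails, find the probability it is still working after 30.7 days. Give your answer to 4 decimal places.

The time to first failure is exponential with rate Σλ = 0.00245 + 0.00269 + 0.0073 + 0.00588 + 0.005 + 0.0116 = 0.03492.
P(min > 30.7) = e^(−0.03492·30.7) = e^(−1.072) ≈ 0.3423.

0.3423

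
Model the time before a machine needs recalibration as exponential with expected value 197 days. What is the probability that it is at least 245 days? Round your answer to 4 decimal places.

0.2883

The rate is λ = 1/197 = 0.00507614 per day.
P(X > 245) = e^(−λ·245) = e^(−1.2437) ≈ 0.2883.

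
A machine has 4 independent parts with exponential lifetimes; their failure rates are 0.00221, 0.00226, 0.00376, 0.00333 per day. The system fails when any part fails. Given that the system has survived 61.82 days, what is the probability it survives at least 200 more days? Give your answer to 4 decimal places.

Time to first failure ~ Exp(Σλ) with Σλ = 0.01156.
By memorylessness, P(T > 61.82+200 | T > 61.82) = P(T > 200) = e^(−0.01156·200) ≈ 0.0991.

0.0991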